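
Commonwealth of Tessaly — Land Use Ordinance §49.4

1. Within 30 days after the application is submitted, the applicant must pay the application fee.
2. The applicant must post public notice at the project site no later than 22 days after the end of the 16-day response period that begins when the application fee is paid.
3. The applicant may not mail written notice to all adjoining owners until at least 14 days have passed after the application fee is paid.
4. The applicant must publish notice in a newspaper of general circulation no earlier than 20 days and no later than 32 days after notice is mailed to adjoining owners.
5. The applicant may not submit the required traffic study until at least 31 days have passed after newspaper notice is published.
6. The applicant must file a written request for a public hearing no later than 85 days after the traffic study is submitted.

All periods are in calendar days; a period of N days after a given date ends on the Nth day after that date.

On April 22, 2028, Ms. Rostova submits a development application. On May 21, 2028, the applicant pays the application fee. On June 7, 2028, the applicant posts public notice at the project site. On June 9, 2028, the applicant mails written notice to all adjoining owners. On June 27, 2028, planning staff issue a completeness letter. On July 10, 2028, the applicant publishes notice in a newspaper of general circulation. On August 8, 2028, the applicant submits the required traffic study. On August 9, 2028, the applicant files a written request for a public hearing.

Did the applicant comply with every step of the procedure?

(1) due by April 22, 2028 + 30 days = May 22, 2028; done May 21, 2028 — timely.
(2) due by June 6, 2028 + 22 days = June 28, 2028; June 7, 2028 is within that limit.
(3) permitted from May 21, 2028 + 14 days = June 4, 2028 onward; done June 9, 2028, after the minimum wait.
(4) the permitted window runs from June 9, 2028 + 20 = June 29, 2028 to June 9, 2028 + 32 = July 11, 2028; July 10, 2028 falls inside that range.
(5) permitted from July 10, 2028 + 31 days = August 10, 2028 onward; acted on August 8, 2028, 2 days prematurely.
Later steps need not be reached.

No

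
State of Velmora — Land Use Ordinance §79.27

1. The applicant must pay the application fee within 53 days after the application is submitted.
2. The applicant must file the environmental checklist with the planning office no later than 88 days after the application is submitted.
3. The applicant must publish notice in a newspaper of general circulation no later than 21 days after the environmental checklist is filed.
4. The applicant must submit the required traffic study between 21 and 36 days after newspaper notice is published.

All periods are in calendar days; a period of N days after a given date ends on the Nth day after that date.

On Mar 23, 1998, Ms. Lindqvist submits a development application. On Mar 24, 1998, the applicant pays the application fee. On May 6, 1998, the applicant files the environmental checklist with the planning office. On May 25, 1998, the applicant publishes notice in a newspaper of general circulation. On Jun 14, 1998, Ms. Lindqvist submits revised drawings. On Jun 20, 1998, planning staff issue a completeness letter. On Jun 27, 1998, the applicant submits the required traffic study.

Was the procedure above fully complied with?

Yes

(1) due by Mar 23, 1998 + 53 days = May 15, 1998; Mar 24, 1998 is within that limit.
(2) due by Mar 23, 1998 + 88 days = Jun 19, 1998; done May 6, 1998 — timely.
(3) due by May 6, 1998 + 21 days = May 27, 1998; completed May 25, 1998, before the deadline.
(4) the permitted window runs from May 25, 1998 + 21 = Jun 15, 1998 to May 25, 1998 + 36 = Jun 30, 1998; done Jun 27, 1998, which is between those dates.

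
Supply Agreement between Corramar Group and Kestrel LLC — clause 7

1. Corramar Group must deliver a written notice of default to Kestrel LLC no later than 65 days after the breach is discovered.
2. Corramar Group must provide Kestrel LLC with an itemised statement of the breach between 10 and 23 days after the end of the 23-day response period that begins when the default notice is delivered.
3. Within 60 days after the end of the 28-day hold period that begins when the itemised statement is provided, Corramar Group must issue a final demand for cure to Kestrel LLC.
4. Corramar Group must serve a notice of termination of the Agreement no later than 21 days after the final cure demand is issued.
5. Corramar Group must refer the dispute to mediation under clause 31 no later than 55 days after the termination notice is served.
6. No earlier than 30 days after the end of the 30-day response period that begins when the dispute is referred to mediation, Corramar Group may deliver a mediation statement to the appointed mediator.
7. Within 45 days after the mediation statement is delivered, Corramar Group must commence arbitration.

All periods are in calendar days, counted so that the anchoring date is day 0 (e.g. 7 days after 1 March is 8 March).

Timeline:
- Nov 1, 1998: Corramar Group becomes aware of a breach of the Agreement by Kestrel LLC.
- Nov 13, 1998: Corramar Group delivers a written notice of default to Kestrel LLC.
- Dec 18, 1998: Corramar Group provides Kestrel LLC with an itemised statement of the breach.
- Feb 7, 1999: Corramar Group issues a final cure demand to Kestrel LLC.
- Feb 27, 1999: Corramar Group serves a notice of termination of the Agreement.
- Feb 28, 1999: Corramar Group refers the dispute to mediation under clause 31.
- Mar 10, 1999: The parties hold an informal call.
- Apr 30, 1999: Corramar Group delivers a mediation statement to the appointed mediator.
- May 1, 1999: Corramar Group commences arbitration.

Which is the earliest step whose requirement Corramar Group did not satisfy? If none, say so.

None — every step was satisfied

Step 1: 65 days after Nov 1, 1998 (when the breach is discovered) is Jan 5, 1999; completed Nov 13, 1998, before the deadline.
Step 2: the window is 10–23 days after Dec 6, 1998 (end of the 23-day response period, which began when the default notice is delivered on Nov 13, 1998), so Dec 16, 1998 through Dec 29, 1998; done Dec 18, 1998 — within the window.
Step 3: 60 days after Jan 15, 1999 (end of the 28-day hold period, which began when the itemised statement is provided on Dec 18, 1998) is Mar 16, 1999; done Feb 7, 1999 — timely.
Step 4: 21 days after Feb 7, 1999 (when the final cure demand is issued) is Feb 28, 1999; done Feb 27, 1999 — timely.
Step 5: 55 days after Feb 27, 1999 (when the termination notice is served) is Apr 23, 1999; completed Feb 28, 1999, before the deadline.
Step 6: the earliest permitted date is 30 days after Mar 30, 1999 (end of the 30-day response period, which began when the dispute is referred to mediation on Feb 28, 1999), i.e. Apr 29, 1999; done Apr 30, 1999 — permitted.
Step 7: 45 days after Apr 30, 1999 (when the mediation statement is delivered) is Jun 14, 1999; May 1, 1999 is within that limit.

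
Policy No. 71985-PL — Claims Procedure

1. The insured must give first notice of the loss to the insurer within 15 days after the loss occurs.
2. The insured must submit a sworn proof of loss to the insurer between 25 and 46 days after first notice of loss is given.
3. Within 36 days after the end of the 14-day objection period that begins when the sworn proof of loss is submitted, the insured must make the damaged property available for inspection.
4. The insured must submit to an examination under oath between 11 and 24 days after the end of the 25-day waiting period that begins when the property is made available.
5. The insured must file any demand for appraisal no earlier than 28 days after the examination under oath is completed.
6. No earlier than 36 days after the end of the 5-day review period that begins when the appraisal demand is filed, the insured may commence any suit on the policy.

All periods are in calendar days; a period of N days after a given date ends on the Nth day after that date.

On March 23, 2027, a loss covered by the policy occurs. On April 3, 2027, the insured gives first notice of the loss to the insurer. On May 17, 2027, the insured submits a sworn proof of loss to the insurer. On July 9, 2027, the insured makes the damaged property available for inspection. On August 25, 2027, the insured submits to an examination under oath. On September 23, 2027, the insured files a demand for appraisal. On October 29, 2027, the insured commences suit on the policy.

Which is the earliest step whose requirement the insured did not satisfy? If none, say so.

(1) due by March 23, 2027 + 15 days = April 7, 2027; done April 3, 2027 — timely.
(2) the permitted window runs from April 3, 2027 + 25 = April 28, 2027 to April 3, 2027 + 46 = May 19, 2027; done May 17, 2027 — within the window.
(3) due by May 31, 2027 + 36 days = July 6, 2027; done July 9, 2027 — 3 days late.

Step 3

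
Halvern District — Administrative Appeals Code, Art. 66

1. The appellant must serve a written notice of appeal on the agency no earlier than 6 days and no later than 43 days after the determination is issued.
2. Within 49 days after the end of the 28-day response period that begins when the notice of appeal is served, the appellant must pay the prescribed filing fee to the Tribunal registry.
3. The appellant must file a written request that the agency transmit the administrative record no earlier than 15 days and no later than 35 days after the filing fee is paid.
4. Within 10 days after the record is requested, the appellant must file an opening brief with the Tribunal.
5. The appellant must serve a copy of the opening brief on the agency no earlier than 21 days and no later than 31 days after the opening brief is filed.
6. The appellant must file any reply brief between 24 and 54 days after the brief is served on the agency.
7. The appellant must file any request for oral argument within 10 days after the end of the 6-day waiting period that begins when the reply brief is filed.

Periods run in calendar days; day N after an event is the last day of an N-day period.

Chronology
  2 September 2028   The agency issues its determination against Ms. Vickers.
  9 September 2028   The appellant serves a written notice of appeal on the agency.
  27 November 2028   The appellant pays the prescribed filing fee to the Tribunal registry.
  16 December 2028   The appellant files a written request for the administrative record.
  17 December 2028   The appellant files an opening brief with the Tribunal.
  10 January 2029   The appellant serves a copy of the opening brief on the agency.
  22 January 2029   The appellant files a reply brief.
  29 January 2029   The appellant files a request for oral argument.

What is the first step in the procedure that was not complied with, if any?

Step 2

(1) the permitted window runs from 2 September 2028 + 6 = 8 September 2028 to 2 September 2028 + 43 = 15 October 2028; done 9 September 2028, which is between those dates.
(2) due by 7 October 2028 + 49 days = 25 November 2028; not done until 27 November 2028, 2 days after the deadline.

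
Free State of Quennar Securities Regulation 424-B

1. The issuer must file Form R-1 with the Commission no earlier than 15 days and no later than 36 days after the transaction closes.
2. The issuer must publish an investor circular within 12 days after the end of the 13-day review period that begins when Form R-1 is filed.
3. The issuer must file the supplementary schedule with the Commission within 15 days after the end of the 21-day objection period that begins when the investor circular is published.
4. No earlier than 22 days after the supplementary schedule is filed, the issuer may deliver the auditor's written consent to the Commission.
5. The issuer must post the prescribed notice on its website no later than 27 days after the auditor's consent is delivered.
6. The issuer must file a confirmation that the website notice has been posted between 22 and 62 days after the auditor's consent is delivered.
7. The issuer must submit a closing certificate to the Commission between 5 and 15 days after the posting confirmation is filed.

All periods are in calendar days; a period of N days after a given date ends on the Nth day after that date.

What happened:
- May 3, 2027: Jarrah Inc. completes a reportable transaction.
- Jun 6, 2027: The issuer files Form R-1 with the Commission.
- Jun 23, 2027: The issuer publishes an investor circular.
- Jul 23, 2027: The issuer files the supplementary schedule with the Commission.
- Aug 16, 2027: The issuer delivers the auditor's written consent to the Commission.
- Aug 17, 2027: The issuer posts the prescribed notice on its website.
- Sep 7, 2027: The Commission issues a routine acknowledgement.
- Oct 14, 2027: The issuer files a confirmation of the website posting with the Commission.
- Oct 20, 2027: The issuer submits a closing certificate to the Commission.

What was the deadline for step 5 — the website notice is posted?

Sep 12, 2027

Step 5 runs from Aug 16, 2027, when the auditor's consent is delivered. 27 days after Aug 16, 2027 is Sep 12, 2027.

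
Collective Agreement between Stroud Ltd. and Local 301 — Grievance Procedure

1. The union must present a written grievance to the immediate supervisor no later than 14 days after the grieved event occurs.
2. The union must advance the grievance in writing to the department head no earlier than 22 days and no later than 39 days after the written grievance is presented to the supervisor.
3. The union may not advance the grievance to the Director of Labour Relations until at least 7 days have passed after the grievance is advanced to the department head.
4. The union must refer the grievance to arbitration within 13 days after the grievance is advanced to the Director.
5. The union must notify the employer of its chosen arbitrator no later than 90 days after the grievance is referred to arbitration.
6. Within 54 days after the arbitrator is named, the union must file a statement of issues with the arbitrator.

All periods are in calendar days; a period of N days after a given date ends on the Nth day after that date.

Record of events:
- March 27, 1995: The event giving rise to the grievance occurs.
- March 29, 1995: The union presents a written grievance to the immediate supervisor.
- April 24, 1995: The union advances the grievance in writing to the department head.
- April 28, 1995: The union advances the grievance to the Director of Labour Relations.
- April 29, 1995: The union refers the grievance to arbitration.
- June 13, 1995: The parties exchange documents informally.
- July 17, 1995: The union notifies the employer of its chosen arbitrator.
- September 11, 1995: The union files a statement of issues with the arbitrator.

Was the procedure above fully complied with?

No

Step 1: 14 days after March 27, 1995 (when the grieved event occurs) is April 10, 1995; March 29, 1995 is within that limit.
Step 2: the window is 22–39 days after March 29, 1995 (when the written grievance is presented to the supervisor), so April 20, 1995 through May 7, 1995; April 24, 1995 falls inside that range.
Step 3: the earliest permitted date is 7 days after April 24, 1995 (when the grievance is advanced to the department head), i.e. May 1, 1995; done April 28, 1995 — 3 days too early.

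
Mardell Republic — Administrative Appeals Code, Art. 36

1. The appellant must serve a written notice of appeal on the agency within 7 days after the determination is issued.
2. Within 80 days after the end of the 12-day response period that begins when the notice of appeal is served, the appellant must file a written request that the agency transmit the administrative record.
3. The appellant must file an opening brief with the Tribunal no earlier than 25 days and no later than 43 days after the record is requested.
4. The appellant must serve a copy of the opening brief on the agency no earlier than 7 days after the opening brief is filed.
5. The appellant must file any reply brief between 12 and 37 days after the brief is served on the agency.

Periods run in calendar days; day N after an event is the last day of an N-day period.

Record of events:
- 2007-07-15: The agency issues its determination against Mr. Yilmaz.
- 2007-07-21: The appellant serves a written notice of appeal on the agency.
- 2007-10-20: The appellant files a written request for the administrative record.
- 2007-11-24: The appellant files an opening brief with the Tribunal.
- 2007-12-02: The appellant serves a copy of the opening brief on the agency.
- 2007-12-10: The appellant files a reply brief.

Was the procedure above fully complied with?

No

Step 1: 7 days after 2007-07-15 (when the determination is issued) is 2007-07-22; completed 2007-07-21, before the deadline.
Step 2: 80 days after 2007-08-02 (end of the 12-day response period, which began when the notice of appeal is served on 2007-07-21) is 2007-10-21; done 2007-10-20 — timely.
Step 3: the window is 25–43 days after 2007-10-20 (when the record is requested), so 2007-11-14 through 2007-12-02; done 2007-11-24 — within the window.
Step 4: the earliest permitted date is 7 days after 2007-11-24 (when the opening brief is filed), i.e. 2007-12-01; done 2007-12-02, after the minimum wait.
Step 5: the window is 12–37 days after 2007-12-02 (when the brief is served on the agency), so 2007-12-14 through 2008-01-08; 2007-12-10 is 4 days too early.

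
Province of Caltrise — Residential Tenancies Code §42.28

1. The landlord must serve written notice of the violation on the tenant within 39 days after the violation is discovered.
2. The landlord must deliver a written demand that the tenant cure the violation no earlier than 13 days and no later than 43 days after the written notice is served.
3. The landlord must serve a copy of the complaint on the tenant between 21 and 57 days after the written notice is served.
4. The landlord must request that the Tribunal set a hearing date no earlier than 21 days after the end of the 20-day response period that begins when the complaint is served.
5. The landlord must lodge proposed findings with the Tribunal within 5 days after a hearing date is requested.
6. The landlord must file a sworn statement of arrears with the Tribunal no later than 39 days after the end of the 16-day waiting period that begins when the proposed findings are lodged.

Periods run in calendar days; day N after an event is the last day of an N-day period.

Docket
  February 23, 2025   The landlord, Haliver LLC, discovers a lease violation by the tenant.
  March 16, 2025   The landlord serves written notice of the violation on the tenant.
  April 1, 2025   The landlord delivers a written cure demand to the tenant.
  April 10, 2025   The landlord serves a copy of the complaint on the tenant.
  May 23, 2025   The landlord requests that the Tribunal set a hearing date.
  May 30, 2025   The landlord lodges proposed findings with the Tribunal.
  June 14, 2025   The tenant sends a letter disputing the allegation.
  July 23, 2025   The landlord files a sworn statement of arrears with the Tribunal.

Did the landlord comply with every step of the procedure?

No

Step 1 — counting 39 days from February 23, 2025 (when the violation is discovered) gives a deadline of April 3, 2025; completed March 16, 2025, before the deadline.
Step 2 — 13 and 43 days from March 16, 2025 (when the written notice is served) are March 29, 2025 and April 28, 2025 respectively; April 1, 2025 falls inside that range.
Step 3 — 21 and 57 days from March 16, 2025 (when the written notice is served) are April 6, 2025 and May 12, 2025 respectively; done April 10, 2025, which is between those dates.
Step 4 — must wait 21 days from April 30, 2025 (end of the 20-day response period, which began when the complaint is served on April 10, 2025), so not before May 21, 2025; done May 23, 2025, after the minimum wait.
Step 5 — counting 5 days from May 23, 2025 (when a hearing date is requested) gives a deadline of May 28, 2025; done May 30, 2025 — 2 days late.
No need to go further; step 5 was not satisfied.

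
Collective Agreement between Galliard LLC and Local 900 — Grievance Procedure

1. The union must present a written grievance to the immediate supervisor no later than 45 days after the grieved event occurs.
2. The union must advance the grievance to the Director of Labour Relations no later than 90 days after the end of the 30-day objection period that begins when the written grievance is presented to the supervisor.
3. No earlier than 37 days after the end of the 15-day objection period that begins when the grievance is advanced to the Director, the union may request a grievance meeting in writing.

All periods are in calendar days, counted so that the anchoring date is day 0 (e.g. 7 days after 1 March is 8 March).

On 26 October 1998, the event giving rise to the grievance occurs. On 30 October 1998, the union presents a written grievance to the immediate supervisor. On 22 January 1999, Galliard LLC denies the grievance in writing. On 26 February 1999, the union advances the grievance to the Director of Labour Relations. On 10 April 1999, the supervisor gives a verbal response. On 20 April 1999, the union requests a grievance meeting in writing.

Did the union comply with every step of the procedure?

(1) due by 26 October 1998 + 45 days = 10 December 1998; done 30 October 1998 — timely.
(2) due by 29 November 1998 + 90 days = 27 February 1999; done 26 February 1999 — timely.
(3) permitted from 13 March 1999 + 37 days = 19 April 1999 onward; 20 April 1999 is on or after that date.

Yes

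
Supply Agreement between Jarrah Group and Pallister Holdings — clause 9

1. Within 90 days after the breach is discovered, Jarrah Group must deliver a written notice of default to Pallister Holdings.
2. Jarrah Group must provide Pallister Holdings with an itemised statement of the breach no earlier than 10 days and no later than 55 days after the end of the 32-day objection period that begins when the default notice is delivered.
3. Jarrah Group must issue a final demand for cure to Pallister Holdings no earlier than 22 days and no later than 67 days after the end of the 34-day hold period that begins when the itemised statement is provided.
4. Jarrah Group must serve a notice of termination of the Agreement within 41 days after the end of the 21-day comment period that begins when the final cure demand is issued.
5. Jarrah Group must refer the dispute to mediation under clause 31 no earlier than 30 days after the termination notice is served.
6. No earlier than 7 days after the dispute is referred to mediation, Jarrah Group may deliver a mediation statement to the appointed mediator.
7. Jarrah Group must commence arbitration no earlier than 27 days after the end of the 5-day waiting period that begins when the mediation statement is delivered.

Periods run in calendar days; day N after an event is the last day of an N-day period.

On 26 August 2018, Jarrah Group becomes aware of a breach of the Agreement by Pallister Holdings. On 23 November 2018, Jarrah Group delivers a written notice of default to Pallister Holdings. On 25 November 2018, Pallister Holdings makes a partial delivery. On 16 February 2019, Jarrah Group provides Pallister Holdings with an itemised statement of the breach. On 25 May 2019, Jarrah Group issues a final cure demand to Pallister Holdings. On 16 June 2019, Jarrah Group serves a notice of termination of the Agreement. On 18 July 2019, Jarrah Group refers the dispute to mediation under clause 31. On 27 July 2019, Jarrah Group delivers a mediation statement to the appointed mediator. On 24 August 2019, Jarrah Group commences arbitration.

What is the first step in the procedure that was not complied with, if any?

Step 7

Step 1: 90 days after 26 August 2018 (when the breach is discovered) is 24 November 2018; completed 23 November 2018, before the deadline.
Step 2: the window is 10–55 days after 25 December 2018 (end of the 32-day objection period, which began when the default notice is delivered on 23 November 2018), so 4 January 2019 through 18 February 2019; done 16 February 2019 — within the window.
Step 3: the window is 22–67 days after 22 March 2019 (end of the 34-day hold period, which began when the itemised statement is provided on 16 February 2019), so 13 April 2019 through 28 May 2019; 25 May 2019 falls inside that range.
Step 4: 41 days after 15 June 2019 (end of the 21-day comment period, which began when the final cure demand is issued on 25 May 2019) is 26 July 2019; 16 June 2019 is within that limit.
Step 5: the earliest permitted date is 30 days after 16 June 2019 (when the termination notice is served), i.e. 16 July 2019; 18 July 2019 is on or after that date.
Step 6: the earliest permitted date is 7 days after 18 July 2019 (when the dispute is referred to mediation), i.e. 25 July 2019; done 27 July 2019 — permitted.
Step 7: the earliest permitted date is 27 days after 1 August 2019 (end of the 5-day waiting period, which began when the mediation statement is delivered on 27 July 2019), i.e. 28 August 2019; acted on 24 August 2019, 4 days prematurely.
Later steps need not be reached.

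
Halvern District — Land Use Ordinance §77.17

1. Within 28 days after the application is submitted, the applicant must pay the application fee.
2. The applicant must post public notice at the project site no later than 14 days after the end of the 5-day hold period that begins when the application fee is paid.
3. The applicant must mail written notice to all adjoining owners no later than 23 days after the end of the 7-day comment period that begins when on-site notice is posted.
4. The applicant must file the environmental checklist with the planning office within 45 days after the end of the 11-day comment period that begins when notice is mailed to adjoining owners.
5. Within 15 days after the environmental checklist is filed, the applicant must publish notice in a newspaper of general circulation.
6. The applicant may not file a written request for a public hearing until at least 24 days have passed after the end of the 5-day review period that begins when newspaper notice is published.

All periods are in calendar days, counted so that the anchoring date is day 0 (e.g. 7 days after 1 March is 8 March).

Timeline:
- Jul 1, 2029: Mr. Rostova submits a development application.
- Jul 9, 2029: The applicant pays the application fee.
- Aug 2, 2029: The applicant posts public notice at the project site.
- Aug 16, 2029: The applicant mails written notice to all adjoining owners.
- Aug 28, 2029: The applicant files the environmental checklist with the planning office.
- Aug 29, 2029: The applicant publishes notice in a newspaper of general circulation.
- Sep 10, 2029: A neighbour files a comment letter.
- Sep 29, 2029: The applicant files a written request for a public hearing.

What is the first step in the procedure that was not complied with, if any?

Step 2

Step 1 — counting 28 days from Jul 1, 2029 (when the application is submitted) gives a deadline of Jul 29, 2029; completed Jul 9, 2029, before the deadline.
Step 2 — counting 14 days from Jul 14, 2029 (end of the 5-day hold period, which began when the application fee is paid on Jul 9, 2029) gives a deadline of Jul 28, 2029; done Aug 2, 2029 — 5 days late.
That is the first point of non-compliance.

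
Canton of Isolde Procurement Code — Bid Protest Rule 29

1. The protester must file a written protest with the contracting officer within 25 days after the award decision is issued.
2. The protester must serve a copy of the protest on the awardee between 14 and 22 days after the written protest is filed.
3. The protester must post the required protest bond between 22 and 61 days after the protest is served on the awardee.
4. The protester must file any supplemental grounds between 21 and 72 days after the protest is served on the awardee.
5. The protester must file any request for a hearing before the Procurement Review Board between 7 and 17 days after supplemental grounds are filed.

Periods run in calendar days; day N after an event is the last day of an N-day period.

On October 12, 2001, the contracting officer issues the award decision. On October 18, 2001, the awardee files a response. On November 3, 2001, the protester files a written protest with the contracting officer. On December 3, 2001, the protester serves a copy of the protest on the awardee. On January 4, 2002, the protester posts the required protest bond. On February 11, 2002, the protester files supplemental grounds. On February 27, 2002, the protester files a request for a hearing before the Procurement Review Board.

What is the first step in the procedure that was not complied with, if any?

Step 2

Step 1: 25 days after October 12, 2001 (when the award decision is issued) is November 6, 2001; completed November 3, 2001, before the deadline.
Step 2: the window is 14–22 days after November 3, 2001 (when the written protest is filed), so November 17, 2001 through November 25, 2001; December 3, 2001 is 8 days past the end of the window.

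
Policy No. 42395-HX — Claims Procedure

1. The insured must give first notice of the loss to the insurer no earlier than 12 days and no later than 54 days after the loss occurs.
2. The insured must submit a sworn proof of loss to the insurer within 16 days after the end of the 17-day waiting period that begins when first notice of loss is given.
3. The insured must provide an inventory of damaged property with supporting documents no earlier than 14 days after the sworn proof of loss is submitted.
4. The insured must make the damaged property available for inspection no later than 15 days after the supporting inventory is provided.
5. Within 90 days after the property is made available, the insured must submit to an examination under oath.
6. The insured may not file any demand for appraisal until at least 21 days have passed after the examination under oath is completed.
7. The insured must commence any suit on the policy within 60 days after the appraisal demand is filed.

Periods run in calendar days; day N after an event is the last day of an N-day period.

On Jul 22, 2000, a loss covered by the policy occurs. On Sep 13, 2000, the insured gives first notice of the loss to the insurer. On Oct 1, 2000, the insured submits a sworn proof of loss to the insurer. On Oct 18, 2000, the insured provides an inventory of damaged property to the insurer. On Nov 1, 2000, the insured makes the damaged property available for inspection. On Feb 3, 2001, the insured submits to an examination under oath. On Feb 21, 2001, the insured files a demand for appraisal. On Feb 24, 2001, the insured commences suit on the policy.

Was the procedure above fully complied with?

No

Step 1 — 12 and 54 days from Jul 22, 2000 (when the loss occurs) are Aug 3, 2000 and Sep 14, 2000 respectively; done Sep 13, 2000 — within the window.
Step 2 — counting 16 days from Sep 30, 2000 (end of the 17-day waiting period, which began when first notice of loss is given on Sep 13, 2000) gives a deadline of Oct 16, 2000; completed Oct 1, 2000, before the deadline.
Step 3 — must wait 14 days from Oct 1, 2000 (when the sworn proof of loss is submitted), so not before Oct 15, 2000; done Oct 18, 2000 — permitted.
Step 4 — counting 15 days from Oct 18, 2000 (when the supporting inventory is provided) gives a deadline of Nov 2, 2000; Nov 1, 2000 is within that limit.
Step 5 — counting 90 days from Nov 1, 2000 (when the property is made available) gives a deadline of Jan 30, 2001; Feb 3, 2001 misses that deadline by 4 days.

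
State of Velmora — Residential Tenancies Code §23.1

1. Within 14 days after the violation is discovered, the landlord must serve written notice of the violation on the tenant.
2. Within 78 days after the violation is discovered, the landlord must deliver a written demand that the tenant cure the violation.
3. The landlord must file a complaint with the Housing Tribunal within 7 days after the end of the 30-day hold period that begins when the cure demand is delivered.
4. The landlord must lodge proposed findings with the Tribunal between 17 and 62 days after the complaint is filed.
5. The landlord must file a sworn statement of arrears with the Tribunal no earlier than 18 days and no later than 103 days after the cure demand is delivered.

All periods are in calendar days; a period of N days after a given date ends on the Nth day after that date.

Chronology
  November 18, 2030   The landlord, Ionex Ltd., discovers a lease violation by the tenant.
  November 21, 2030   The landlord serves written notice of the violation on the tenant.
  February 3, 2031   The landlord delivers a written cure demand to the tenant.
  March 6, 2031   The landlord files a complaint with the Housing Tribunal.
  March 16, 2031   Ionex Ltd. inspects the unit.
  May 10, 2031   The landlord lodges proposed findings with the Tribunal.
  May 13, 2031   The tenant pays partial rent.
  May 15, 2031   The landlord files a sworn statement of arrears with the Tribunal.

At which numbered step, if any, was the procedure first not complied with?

Step 4

(1) due by November 18, 2030 + 14 days = December 2, 2030; November 21, 2030 is within that limit.
(2) due by November 18, 2030 + 78 days = February 4, 2031; completed February 3, 2031, before the deadline.
(3) due by March 5, 2031 + 7 days = March 12, 2031; completed March 6, 2031, before the deadline.
(4) the permitted window runs from March 6, 2031 + 17 = March 23, 2031 to March 6, 2031 + 62 = May 7, 2031; May 10, 2031 is 3 days past the end of the window.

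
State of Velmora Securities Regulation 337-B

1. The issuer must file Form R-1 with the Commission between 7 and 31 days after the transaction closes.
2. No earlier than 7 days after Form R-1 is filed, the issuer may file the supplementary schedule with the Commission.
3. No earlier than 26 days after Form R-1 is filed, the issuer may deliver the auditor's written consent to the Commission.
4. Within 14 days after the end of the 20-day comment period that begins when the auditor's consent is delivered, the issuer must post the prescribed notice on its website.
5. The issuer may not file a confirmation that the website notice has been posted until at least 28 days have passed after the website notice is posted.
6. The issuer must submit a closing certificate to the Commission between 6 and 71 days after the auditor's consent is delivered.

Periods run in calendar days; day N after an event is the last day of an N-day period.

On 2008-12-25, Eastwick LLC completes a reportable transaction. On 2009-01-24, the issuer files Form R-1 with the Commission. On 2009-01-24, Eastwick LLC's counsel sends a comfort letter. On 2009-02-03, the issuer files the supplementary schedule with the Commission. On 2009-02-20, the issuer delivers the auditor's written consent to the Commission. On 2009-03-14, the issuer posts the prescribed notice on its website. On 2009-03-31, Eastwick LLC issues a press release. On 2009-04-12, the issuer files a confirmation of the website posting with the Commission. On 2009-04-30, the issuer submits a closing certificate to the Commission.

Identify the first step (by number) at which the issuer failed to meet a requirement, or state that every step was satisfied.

None — every step was satisfied

(1) the permitted window runs from 2008-12-25 + 7 = 2009-01-01 to 2008-12-25 + 31 = 2009-01-25; done 2009-01-24, which is between those dates.
(2) permitted from 2009-01-24 + 7 days = 2009-01-31 onward; done 2009-02-03, after the minimum wait.
(3) permitted from 2009-01-24 + 26 days = 2009-02-19 onward; done 2009-02-20 — permitted.
(4) due by 2009-03-12 + 14 days = 2009-03-26; completed 2009-03-14, before the deadline.
(5) permitted from 2009-03-14 + 28 days = 2009-04-11 onward; done 2009-04-12, after the minimum wait.
(6) the permitted window runs from 2009-02-20 + 6 = 2009-02-26 to 2009-02-20 + 71 = 2009-05-02; done 2009-04-30, which is between those dates.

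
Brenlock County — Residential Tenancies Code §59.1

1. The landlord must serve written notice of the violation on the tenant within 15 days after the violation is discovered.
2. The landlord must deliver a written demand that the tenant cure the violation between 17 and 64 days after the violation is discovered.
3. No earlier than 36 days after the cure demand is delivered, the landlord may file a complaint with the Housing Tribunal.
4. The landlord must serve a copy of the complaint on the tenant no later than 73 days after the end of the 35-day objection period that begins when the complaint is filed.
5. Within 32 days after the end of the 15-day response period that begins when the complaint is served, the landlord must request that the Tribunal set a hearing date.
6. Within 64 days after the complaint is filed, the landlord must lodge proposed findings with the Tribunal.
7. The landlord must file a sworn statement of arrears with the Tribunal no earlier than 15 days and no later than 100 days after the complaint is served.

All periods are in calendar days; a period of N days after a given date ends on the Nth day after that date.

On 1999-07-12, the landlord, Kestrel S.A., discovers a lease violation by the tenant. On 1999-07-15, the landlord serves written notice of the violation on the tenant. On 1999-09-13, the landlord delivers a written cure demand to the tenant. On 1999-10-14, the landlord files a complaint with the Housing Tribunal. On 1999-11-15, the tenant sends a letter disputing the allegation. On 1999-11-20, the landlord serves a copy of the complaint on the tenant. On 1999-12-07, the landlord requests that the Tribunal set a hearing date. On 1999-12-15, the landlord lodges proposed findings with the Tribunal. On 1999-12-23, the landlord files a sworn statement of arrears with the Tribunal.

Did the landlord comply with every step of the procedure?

Step 1 — counting 15 days from 1999-07-12 (when the violation is discovered) gives a deadline of 1999-07-27; done 1999-07-15 — timely.
Step 2 — 17 and 64 days from 1999-07-12 (when the violation is discovered) are 1999-07-29 and 1999-09-14 respectively; done 1999-09-13 — within the window.
Step 3 — must wait 36 days from 1999-09-13 (when the cure demand is delivered), so not before 1999-10-19; done 1999-10-14 — 5 days too early.
The procedure was therefore not followed at step 3.

No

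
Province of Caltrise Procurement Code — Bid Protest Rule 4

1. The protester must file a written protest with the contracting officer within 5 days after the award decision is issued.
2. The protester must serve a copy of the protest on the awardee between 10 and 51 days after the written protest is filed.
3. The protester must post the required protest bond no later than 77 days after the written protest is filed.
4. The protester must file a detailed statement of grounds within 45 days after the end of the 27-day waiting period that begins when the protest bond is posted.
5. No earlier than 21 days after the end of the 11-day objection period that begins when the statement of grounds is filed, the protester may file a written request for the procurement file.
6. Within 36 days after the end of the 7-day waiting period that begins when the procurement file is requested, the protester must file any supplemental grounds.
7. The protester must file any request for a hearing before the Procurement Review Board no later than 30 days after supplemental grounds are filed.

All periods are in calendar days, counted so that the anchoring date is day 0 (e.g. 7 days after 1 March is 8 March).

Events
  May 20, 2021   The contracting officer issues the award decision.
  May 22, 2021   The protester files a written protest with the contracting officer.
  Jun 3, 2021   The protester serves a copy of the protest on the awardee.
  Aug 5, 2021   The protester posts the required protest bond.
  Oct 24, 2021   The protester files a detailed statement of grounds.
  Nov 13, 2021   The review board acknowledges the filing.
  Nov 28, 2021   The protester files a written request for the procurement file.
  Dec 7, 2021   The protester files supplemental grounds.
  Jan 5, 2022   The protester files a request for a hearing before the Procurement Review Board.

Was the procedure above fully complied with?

No

Step 1 — counting 5 days from May 20, 2021 (when the award decision is issued) gives a deadline of May 25, 2021; completed May 22, 2021, before the deadline.
Step 2 — 10 and 51 days from May 22, 2021 (when the written protest is filed) are Jun 1, 2021 and Jul 12, 2021 respectively; done Jun 3, 2021 — within the window.
Step 3 — counting 77 days from May 22, 2021 (when the written protest is filed) gives a deadline of Aug 7, 2021; Aug 5, 2021 is within that limit.
Step 4 — counting 45 days from Sep 1, 2021 (end of the 27-day waiting period, which began when the protest bond is posted on Aug 5, 2021) gives a deadline of Oct 16, 2021; not done until Oct 24, 2021, 8 days after the deadline.
The analysis stops there.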